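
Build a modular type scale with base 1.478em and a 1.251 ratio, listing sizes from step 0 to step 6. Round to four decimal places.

Step 0: 1.478em
Step 1: 1.478 × 1.251 = 1.8490
Step 2: 1.478 × 1.251² = 2.3131
Step 3: 1.478 × 1.251³ = 2.8937
Step 4: 1.478 × 1.251⁴ = 3.6200
Step 5: 1.478 × 1.251⁵ = 4.5286
Step 6: 1.478 × 1.251⁶ = 5.6652

1.4780em, 1.8490em, 2.3131em, 2.8937em, 3.6200em, 4.5286em, 5.6652em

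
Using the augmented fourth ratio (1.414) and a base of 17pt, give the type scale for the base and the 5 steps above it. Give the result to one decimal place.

17.0pt, 24.0pt, 34.0pt, 48.1pt, 68.0pt, 96.1pt

Step 0: 17pt
Step 1: 17.0 × 1.414 = 24.0
Step 2: 17.0 × 1.414² = 34.0
Step 3: 17.0 × 1.414³ = 48.1
Step 4: 17.0 × 1.414⁴ = 68.0
Step 5: 17.0 × 1.414⁵ = 96.1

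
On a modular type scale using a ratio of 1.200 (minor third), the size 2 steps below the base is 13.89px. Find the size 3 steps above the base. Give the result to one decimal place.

Moving from step -2 to step +3 is 5 steps up, so multiply by r⁵.
13.89 × 1.200⁵ = 13.89 × 2.48832 ≈ 34.563

34.6px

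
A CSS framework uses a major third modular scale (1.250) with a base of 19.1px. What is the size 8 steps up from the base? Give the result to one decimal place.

A modular type scale is a geometric sequence: sizeₙ = base × rⁿ.
19.1 × 1.250⁸ = 19.1 × 5.96046 ≈ 113.84

113.8px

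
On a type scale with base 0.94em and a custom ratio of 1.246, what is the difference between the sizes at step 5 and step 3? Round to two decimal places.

1.00em

Step 3: 0.94 × 1.246³ = 1.8184em
Step 5: 0.94 × 1.246⁵ = 2.8230em
Difference: 2.8230 − 1.8184 = 1.0046em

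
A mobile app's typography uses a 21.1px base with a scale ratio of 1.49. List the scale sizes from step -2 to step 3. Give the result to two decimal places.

9.50px, 14.16px, 21.10px, 31.44px, 46.84px, 69.80px

Step -2: 21.1 ÷ 1.49² = 9.50
Step -1: 21.1 ÷ 1.49 = 14.16
Step 0: 21.1px
Step 1: 21.1 × 1.49 = 31.44
Step 2: 21.1 × 1.49² = 46.84
Step 3: 21.1 × 1.49³ = 69.80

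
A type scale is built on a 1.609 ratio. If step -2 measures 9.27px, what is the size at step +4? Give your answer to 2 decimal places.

160.85px

The gap is 4 − (-2) = 6 steps, so the factor is 1.609^6.
9.27 × 1.609⁶ = 9.27 × 17.35147 ≈ 160.848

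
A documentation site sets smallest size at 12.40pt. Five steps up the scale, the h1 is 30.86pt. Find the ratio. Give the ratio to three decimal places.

1.200

r⁵ = 30.86 / 12.40, so r = (30.86/12.40)^(1/5).
r = 2.4887^(1/5) ≈ 1.2000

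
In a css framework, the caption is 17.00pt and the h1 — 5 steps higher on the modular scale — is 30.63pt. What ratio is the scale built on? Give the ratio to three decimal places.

The ratio satisfies 17.00 × r⁵ = 30.63, so r = (30.63 / 17.00)^(1/5).
r = 1.8018^(1/5) ≈ 1.1250

1.125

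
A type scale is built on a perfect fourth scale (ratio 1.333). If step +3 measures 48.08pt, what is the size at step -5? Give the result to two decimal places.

Moving from step +3 to step -5 is 8 steps down, so divide by r⁸.
48.08 ÷ 1.333⁸ = 48.08 ÷ 9.96876 ≈ 4.823

4.82pt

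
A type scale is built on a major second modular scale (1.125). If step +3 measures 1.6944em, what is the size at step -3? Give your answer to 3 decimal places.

The gap is -3 − (3) = -6 steps, so the factor is 1.125^-6.
1.6944 ÷ 1.125⁶ = 1.6944 ÷ 2.02729 ≈ 0.836

0.836em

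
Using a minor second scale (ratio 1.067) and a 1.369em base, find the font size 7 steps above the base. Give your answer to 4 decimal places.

2.1555em

1.369 × 1.067⁷ = 1.369 × 1.57453 ≈ 2.1555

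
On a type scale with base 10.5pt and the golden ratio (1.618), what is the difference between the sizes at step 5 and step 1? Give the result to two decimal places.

99.45pt

Step 1: 10.5 × 1.618 = 16.9890pt
Step 5: 10.5 × 1.618⁵ = 116.4346pt
Difference: 116.4346 − 16.9890 = 99.4456pt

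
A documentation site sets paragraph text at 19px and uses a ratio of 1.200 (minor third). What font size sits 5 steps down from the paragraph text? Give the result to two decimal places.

7.64px

Every step multiplies by the scale ratio.
19.0 ÷ 1.200⁵ = 19.0 ÷ 2.48832 ≈ 7.64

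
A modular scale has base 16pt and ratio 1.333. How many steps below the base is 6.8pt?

3

1.333ⁿ = 16 / 6.8 = 2.3529
n = ln(2.3529) / ln(1.333) = 0.8557 / 0.2874 ≈ 2.98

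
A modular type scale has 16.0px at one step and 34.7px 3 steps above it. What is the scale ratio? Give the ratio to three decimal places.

The ratio satisfies 16.0 × r³ = 34.7, so r = (34.7 / 16.0)^(1/3).
r = 2.1688^(1/3) ≈ 1.2944

1.294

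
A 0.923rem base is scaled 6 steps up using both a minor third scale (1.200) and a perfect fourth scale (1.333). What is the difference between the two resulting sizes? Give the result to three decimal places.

2.422rem

Minor third: 0.923 × 1.200⁶ = 2.75606rem
Perfect fourth: 0.923 × 1.333⁶ = 5.17825rem
Difference: 5.17825 − 2.75606 = 2.42219rem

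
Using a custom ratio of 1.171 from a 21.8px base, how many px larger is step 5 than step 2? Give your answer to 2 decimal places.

18.11px

Step 2: 21.8 × 1.171² = 29.8931px
Step 5: 21.8 × 1.171⁵ = 48.0000px
Difference: 48.0000 − 29.8931 = 18.1069px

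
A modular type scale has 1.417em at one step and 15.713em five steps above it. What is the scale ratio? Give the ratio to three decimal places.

1.618

The ratio satisfies 1.417 × r⁵ = 15.713, so r = (15.713 / 1.417)^(1/5).
r = 11.0889^(1/5) ≈ 1.6180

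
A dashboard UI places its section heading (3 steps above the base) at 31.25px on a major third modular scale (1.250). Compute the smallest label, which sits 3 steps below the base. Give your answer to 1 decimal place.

Moving from step +3 to step -3 is 6 steps down, so divide by r⁶.
31.25 ÷ 1.250⁶ = 31.25 ÷ 3.81470 ≈ 8.192

8.2px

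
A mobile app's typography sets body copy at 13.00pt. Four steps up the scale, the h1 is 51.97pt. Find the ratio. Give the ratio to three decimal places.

1.414

r⁴ = 51.97 / 13.00, so r = (51.97/13.00)^(1/4).
r = 3.9977^(1/4) ≈ 1.4140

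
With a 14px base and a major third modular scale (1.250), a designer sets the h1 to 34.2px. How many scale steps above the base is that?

4

1.250ⁿ = 34.2 / 14 = 2.4429
n = ln(2.4429) / ln(1.250) = 0.8932 / 0.2231 ≈ 4.00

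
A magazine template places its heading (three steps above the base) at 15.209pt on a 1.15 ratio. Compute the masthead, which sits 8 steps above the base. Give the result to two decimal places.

The gap is 8 − (3) = 5 steps, so the factor is 1.15^5.
15.209 × 1.15⁵ = 15.209 × 2.01136 ≈ 30.591

30.59pt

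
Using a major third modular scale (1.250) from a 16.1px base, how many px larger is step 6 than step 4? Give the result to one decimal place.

Step 4: 16.1 × 1.250⁴ = 39.307px
Step 6: 16.1 × 1.250⁶ = 61.417px
Difference: 61.417 − 39.307 = 22.110px

22.1px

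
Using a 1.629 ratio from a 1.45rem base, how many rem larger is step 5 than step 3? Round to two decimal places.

10.37rem

Step 3: 1.45 × 1.629³ = 6.2680rem
Step 5: 1.45 × 1.629⁵ = 16.6331rem
Difference: 16.6331 − 6.2680 = 10.3651rem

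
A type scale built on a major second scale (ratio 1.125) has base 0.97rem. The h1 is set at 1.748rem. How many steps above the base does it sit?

5

1.125ⁿ = 1.748 / 0.97 = 1.8021
n = ln(1.8021) / ln(1.125) = 0.5889 / 0.1178 ≈ 5.00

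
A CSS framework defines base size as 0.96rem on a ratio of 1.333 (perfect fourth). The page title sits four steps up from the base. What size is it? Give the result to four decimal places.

0.96 × 1.333⁴ = 0.96 × 3.15733 ≈ 3.0310

3.0310rem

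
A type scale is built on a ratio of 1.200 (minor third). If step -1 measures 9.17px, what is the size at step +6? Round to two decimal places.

32.86px

9.17 × 1.200⁷ = 9.17 × 3.58318 ≈ 32.858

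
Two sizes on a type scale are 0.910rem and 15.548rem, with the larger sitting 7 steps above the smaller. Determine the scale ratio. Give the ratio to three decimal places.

1.500

r⁷ = 15.548 / 0.910, so r = (15.548/0.910)^(1/7).
r = 17.0857^(1/7) ≈ 1.5000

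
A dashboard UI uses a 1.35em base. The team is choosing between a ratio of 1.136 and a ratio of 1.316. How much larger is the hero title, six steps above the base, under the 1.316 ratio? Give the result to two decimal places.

4.11em

At 1.136: 1.35 × 1.136⁶ = 2.9014em
At 1.316: 1.35 × 1.316⁶ = 7.0124em
Difference: 7.0124 − 2.9014 = 4.1110em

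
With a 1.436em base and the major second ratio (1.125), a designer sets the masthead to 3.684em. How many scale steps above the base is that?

8

1.125ⁿ = 3.684 / 1.436 = 2.5655
n = ln(2.5655) / ln(1.125) = 0.9421 / 0.1178 ≈ 8.00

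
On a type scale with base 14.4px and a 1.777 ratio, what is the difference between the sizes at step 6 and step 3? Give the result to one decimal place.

Step 3: 14.4 × 1.777³ = 80.802px
Step 6: 14.4 × 1.777⁶ = 453.406px
Difference: 453.406 − 80.802 = 372.604px

372.6px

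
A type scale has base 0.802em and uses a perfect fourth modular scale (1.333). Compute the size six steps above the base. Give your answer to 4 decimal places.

0.802 × 1.333⁶ = 0.802 × 5.61023 ≈ 4.4994

4.4994em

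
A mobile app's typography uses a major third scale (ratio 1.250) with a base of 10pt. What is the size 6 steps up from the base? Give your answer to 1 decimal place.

38.1pt

Every step multiplies by the scale ratio.
10.0 × 1.250⁶ = 10.0 × 3.81470 ≈ 38.15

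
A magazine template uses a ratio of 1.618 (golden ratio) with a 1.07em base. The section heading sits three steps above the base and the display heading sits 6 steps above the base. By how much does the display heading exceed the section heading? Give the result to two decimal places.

14.67em

Step 3: 1.07 × 1.618³ = 4.5323em
Step 6: 1.07 × 1.618⁶ = 19.1980em
Difference: 19.1980 − 4.5323 = 14.6657em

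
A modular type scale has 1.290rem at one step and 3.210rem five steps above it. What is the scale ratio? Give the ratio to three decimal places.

The ratio satisfies 1.290 × r⁵ = 3.210, so r = (3.210 / 1.290)^(1/5).
r = 2.4884^(1/5) ≈ 1.2000

1.200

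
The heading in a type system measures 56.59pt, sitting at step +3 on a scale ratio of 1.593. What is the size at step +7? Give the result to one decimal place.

56.59 × 1.593⁴ = 56.59 × 6.43966 ≈ 364.420

364.4pt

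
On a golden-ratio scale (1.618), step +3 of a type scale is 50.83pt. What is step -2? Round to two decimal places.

4.58pt

50.83 ÷ 1.618⁵ = 50.83 ÷ 11.08901 ≈ 4.584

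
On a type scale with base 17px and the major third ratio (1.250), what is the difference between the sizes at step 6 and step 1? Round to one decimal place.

43.6px

Step 1: 17.0 × 1.250 = 21.250px
Step 6: 17.0 × 1.250⁶ = 64.850px
Difference: 64.850 − 21.250 = 43.600px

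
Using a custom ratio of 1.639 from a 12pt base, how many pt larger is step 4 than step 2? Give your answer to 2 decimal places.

Step 2: 12.0 × 1.639² = 32.2359pt
Step 4: 12.0 × 1.639⁴ = 86.5958pt
Difference: 86.5958 − 32.2359 = 54.3599pt

54.36pt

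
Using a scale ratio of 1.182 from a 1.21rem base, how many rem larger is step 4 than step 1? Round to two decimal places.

Step 1: 1.21 × 1.182 = 1.4302rem
Step 4: 1.21 × 1.182⁴ = 2.3619rem
Difference: 2.3619 − 1.4302 = 0.9317rem

0.93rem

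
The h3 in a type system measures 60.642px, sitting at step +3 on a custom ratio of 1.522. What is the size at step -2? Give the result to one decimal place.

The gap is -2 − (3) = -5 steps, so the factor is 1.522^-5.
60.642 ÷ 1.522⁵ = 60.642 ÷ 8.16720 ≈ 7.425

7.4px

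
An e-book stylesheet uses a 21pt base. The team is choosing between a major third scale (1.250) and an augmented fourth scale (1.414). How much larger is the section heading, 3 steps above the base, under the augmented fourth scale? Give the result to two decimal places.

Major third: 21.0 × 1.250³ = 41.0156pt
Augmented fourth: 21.0 × 1.414³ = 59.3701pt
Difference: 59.3701 − 41.0156 = 18.3545pt

18.35pt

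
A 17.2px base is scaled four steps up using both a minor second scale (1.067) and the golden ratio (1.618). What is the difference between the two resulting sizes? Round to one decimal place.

Minor second: 17.2 × 1.067⁴ = 22.294px
Golden ratio: 17.2 × 1.618⁴ = 117.881px
Difference: 117.881 − 22.294 = 95.587px

95.6px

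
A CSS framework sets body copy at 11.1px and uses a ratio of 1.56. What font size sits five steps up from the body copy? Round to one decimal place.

A modular type scale is a geometric sequence: sizeₙ = base × rⁿ.
11.1 × 1.56⁵ = 11.1 × 9.23896 ≈ 102.55

102.6px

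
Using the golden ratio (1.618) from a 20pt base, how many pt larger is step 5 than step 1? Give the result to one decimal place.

189.4pt

Step 1: 20.0 × 1.618 = 32.360pt
Step 5: 20.0 × 1.618⁵ = 221.780pt
Difference: 221.780 − 32.360 = 189.420pt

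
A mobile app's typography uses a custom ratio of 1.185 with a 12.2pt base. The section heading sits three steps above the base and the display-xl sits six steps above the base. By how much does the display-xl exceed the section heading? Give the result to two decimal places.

13.48pt

Step 3: 12.2 × 1.185³ = 20.3009pt
Step 6: 12.2 × 1.185⁶ = 33.7808pt
Difference: 33.7808 − 20.3009 = 13.4799pt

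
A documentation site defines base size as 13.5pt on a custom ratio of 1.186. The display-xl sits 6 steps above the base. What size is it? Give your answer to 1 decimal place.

13.5 × 1.186⁶ = 13.5 × 2.78297 ≈ 37.57

37.6pt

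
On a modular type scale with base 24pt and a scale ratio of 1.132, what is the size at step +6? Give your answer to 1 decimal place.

50.5pt

24.0 × 1.132⁶ = 24.0 × 2.10416 ≈ 50.50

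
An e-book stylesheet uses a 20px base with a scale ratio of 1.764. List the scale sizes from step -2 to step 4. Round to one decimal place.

Step -2: 20.0 ÷ 1.764² = 6.4
Step -1: 20.0 ÷ 1.764 = 11.3
Step 0: 20px
Step 1: 20.0 × 1.764 = 35.3
Step 2: 20.0 × 1.764² = 62.2
Step 3: 20.0 × 1.764³ = 109.8
Step 4: 20.0 × 1.764⁴ = 193.7

6.4px, 11.3px, 20.0px, 35.3px, 62.2px, 109.8px, 193.7px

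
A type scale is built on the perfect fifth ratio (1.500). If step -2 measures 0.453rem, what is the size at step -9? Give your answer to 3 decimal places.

0.027rem

Moving from step -2 to step -9 is 7 steps down, so divide by r⁷.
0.453 ÷ 1.500⁷ = 0.453 ÷ 17.08594 ≈ 0.027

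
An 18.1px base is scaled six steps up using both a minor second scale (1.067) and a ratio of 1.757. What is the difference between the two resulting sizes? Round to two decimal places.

505.78px

Minor second: 18.1 × 1.067⁶ = 26.7095px
At 1.757: 18.1 × 1.757⁶ = 532.4872px
Difference: 532.4872 − 26.7095 = 505.7777px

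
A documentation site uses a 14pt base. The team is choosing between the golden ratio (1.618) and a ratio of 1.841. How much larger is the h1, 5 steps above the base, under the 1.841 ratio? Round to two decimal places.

Golden ratio: 14.0 × 1.618⁵ = 155.2461pt
At 1.841: 14.0 × 1.841⁵ = 296.0718pt
Difference: 296.0718 − 155.2461 = 140.8257pt

140.83pt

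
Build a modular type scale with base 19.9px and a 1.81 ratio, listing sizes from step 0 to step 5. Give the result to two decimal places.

Step 0: 19.9px
Step 1: 19.9 × 1.81 = 36.02
Step 2: 19.9 × 1.81² = 65.19
Step 3: 19.9 × 1.81³ = 118.00
Step 4: 19.9 × 1.81⁴ = 213.58
Step 5: 19.9 × 1.81⁵ = 386.59

19.90px, 36.02px, 65.19px, 118.00px, 213.58px, 386.59px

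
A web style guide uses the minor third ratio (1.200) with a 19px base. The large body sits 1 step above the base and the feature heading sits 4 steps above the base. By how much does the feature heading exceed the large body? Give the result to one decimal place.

16.6px

Step 1: 19.0 × 1.200 = 22.800px
Step 4: 19.0 × 1.200⁴ = 39.398px
Difference: 39.398 − 22.800 = 16.598px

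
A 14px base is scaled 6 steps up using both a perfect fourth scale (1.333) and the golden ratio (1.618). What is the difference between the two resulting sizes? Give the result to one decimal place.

Perfect fourth: 14.0 × 1.333⁶ = 78.543px
Golden ratio: 14.0 × 1.618⁶ = 251.188px
Difference: 251.188 − 78.543 = 172.645px

172.6px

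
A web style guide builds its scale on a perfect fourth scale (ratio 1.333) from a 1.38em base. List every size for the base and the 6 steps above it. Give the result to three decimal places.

Step 0: 1.38em
Step 1: 1.38 × 1.333 = 1.840
Step 2: 1.38 × 1.333² = 2.452
Step 3: 1.38 × 1.333³ = 3.269
Step 4: 1.38 × 1.333⁴ = 4.357
Step 5: 1.38 × 1.333⁵ = 5.808
Step 6: 1.38 × 1.333⁶ = 7.742

1.380em, 1.840em, 2.452em, 3.269em, 4.357em, 5.808em, 7.742em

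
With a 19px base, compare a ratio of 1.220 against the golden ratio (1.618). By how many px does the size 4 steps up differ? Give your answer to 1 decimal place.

88.1px

At 1.220: 19.0 × 1.220⁴ = 42.091px
Golden ratio: 19.0 × 1.618⁴ = 130.217px
Difference: 130.217 − 42.091 = 88.126px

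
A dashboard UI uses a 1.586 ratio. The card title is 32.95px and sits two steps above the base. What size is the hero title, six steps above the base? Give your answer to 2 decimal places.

32.95 × 1.586⁴ = 32.95 × 6.32722 ≈ 208.482

208.48px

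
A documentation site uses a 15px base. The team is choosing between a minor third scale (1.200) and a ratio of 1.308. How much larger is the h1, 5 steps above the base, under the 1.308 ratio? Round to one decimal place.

20.1px

Minor third: 15.0 × 1.200⁵ = 37.325px
At 1.308: 15.0 × 1.308⁵ = 57.429px
Difference: 57.429 − 37.325 = 20.104px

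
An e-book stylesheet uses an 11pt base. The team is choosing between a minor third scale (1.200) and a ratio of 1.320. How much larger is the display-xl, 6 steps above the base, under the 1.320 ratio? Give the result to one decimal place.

25.3pt

Minor third: 11.0 × 1.200⁶ = 32.846pt
At 1.320: 11.0 × 1.320⁶ = 58.188pt
Difference: 58.188 − 32.846 = 25.342pt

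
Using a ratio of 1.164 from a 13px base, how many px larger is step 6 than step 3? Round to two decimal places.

11.83px

Step 3: 13.0 × 1.164³ = 20.5023px
Step 6: 13.0 × 1.164⁶ = 32.3341px
Difference: 32.3341 − 20.5023 = 11.8318px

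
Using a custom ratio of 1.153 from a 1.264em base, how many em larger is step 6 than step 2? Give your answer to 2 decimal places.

Step 2: 1.264 × 1.153² = 1.6804em
Step 6: 1.264 × 1.153⁶ = 2.9698em
Difference: 2.9698 − 1.6804 = 1.2894em

1.29em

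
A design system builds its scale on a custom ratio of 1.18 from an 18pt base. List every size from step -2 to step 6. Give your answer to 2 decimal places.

Step -2: 18.0 ÷ 1.18² = 12.93
Step -1: 18.0 ÷ 1.18 = 15.25
Step 0: 18pt
Step 1: 18.0 × 1.18 = 21.24
Step 2: 18.0 × 1.18² = 25.06
Step 3: 18.0 × 1.18³ = 29.57
Step 4: 18.0 × 1.18⁴ = 34.90
Step 5: 18.0 × 1.18⁵ = 41.18
Step 6: 18.0 × 1.18⁶ = 48.59

12.93pt, 15.25pt, 18.00pt, 21.24pt, 25.06pt, 29.57pt, 34.90pt, 41.18pt, 48.59pt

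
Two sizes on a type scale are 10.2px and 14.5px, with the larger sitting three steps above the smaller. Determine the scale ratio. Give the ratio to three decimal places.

The ratio satisfies 10.2 × r³ = 14.5, so r = (14.5 / 10.2)^(1/3).
r = 1.4216^(1/3) ≈ 1.1244

1.124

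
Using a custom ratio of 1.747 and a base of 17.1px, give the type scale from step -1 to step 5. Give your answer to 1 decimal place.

9.8px, 17.1px, 29.9px, 52.2px, 91.2px, 159.3px, 278.3px

Step -1: 17.1 ÷ 1.747 = 9.8
Step 0: 17.1px
Step 1: 17.1 × 1.747 = 29.9
Step 2: 17.1 × 1.747² = 52.2
Step 3: 17.1 × 1.747³ = 91.2
Step 4: 17.1 × 1.747⁴ = 159.3
Step 5: 17.1 × 1.747⁵ = 278.3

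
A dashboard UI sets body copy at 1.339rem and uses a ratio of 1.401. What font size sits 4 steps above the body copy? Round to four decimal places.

5.1586rem

1.339 × 1.401⁴ = 1.339 × 3.85259 ≈ 5.1586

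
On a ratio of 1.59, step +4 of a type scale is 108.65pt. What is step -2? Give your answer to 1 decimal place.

Moving from step +4 to step -2 is 6 steps down, so divide by r⁶.
108.65 ÷ 1.59⁶ = 108.65 ÷ 16.15782 ≈ 6.724

6.7pt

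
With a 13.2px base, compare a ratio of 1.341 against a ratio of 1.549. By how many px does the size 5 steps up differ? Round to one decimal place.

At 1.341: 13.2 × 1.341⁵ = 57.242px
At 1.549: 13.2 × 1.549⁵ = 117.715px
Difference: 117.715 − 57.242 = 60.473px

60.5px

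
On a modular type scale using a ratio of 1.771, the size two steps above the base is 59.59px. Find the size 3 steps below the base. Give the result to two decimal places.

The gap is -3 − (2) = -5 steps, so the factor is 1.771^-5.
59.59 ÷ 1.771⁵ = 59.59 ÷ 17.42179 ≈ 3.420

3.42px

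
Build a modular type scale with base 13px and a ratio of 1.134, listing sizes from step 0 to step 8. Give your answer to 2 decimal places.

Step 0: 13px
Step 1: 13.0 × 1.134 = 14.74
Step 2: 13.0 × 1.134² = 16.72
Step 3: 13.0 × 1.134³ = 18.96
Step 4: 13.0 × 1.134⁴ = 21.50
Step 5: 13.0 × 1.134⁵ = 24.38
Step 6: 13.0 × 1.134⁶ = 27.65
Step 7: 13.0 × 1.134⁷ = 31.35
Step 8: 13.0 × 1.134⁸ = 35.55

13.00px, 14.74px, 16.72px, 18.96px, 21.50px, 24.38px, 27.65px, 31.35px, 35.55px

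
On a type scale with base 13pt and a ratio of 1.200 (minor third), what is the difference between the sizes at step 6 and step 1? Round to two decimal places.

Step 1: 13.0 × 1.200 = 15.6000pt
Step 6: 13.0 × 1.200⁶ = 38.8178pt
Difference: 38.8178 − 15.6000 = 23.2178pt

23.22pt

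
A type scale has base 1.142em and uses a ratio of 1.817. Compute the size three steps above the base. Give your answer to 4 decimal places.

6.8506em

Each step on a modular scale multiplies by the ratio, so the size n steps from the base is base × ratioⁿ.
1.142 × 1.817³ = 1.142 × 5.99881 ≈ 6.8506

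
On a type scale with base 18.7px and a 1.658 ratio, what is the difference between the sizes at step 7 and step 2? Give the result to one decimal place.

592.7px

Step 2: 18.7 × 1.658² = 51.406px
Step 7: 18.7 × 1.658⁷ = 644.070px
Difference: 644.070 − 51.406 = 592.664px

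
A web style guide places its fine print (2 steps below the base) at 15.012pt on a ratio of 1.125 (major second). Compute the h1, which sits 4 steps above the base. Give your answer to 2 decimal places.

Moving from step -2 to step +4 is 6 steps up, so multiply by r⁶.
15.012 × 1.125⁶ = 15.012 × 2.02729 ≈ 30.434

30.43pt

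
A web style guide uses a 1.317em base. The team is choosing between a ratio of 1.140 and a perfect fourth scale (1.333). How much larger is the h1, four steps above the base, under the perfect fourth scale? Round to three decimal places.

At 1.140: 1.317 × 1.140⁴ = 2.22436em
Perfect fourth: 1.317 × 1.333⁴ = 4.15821em
Difference: 4.15821 − 2.22436 = 1.93385em

1.934em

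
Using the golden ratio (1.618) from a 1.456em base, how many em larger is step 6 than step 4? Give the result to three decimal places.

Step 4: 1.456 × 1.618⁴ = 9.97873em
Step 6: 1.456 × 1.618⁶ = 26.12357em
Difference: 26.12357 − 9.97873 = 16.14484em

16.145em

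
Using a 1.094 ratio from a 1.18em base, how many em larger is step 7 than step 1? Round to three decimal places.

Step 1: 1.18 × 1.094 = 1.29092em
Step 7: 1.18 × 1.094⁷ = 2.21311em
Difference: 2.21311 − 1.29092 = 0.92219em

0.922em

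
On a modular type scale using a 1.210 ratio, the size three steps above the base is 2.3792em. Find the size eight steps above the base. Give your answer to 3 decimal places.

6.171em

2.3792 × 1.210⁵ = 2.3792 × 2.59374 ≈ 6.171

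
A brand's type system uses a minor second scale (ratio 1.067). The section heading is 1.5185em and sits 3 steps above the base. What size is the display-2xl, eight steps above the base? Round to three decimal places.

1.5185 × 1.067⁵ = 1.5185 × 1.38300 ≈ 2.100

2.100em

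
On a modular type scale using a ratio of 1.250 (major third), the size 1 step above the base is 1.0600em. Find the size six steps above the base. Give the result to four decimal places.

3.2349em

The gap is 6 − (1) = 5 steps, so the factor is 1.250^5.
1.0600 × 1.250⁵ = 1.0600 × 3.05176 ≈ 3.2349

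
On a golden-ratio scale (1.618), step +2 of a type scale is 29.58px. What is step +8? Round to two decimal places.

530.72px

Moving from step +2 to step +8 is 6 steps up, so multiply by r⁶.
29.58 × 1.618⁶ = 29.58 × 17.94201 ≈ 530.725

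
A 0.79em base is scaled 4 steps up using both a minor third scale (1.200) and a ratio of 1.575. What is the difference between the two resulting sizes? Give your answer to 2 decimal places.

Minor third: 0.79 × 1.200⁴ = 1.6381em
At 1.575: 0.79 × 1.575⁴ = 4.8613em
Difference: 4.8613 − 1.6381 = 3.2232em

3.22em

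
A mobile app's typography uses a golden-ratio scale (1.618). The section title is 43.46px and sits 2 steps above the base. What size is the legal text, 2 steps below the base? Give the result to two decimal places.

6.34px

43.46 ÷ 1.618⁴ = 43.46 ÷ 6.85353 ≈ 6.341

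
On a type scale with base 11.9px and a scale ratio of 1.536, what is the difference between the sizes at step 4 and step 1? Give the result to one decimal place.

Step 1: 11.9 × 1.536 = 18.278px
Step 4: 11.9 × 1.536⁴ = 66.239px
Difference: 66.239 − 18.278 = 47.961px

48.0px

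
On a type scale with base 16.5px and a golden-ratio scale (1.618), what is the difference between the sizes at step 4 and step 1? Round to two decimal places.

86.39px

Step 1: 16.5 × 1.618 = 26.6970px
Step 4: 16.5 × 1.618⁴ = 113.0832px
Difference: 113.0832 − 26.6970 = 86.3862px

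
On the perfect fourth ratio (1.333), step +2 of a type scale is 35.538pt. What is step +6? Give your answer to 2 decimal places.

35.538 × 1.333⁴ = 35.538 × 3.15733 ≈ 112.205

112.21pt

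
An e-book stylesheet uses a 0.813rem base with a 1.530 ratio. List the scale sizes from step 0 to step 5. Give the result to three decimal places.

0.813rem, 1.244rem, 1.903rem, 2.912rem, 4.455rem, 6.816rem

Step 0: 0.813rem
Step 1: 0.813 × 1.530 = 1.244
Step 2: 0.813 × 1.530² = 1.903
Step 3: 0.813 × 1.530³ = 2.912
Step 4: 0.813 × 1.530⁴ = 4.455
Step 5: 0.813 × 1.530⁵ = 6.816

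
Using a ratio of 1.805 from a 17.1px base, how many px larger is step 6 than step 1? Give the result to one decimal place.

Step 1: 17.1 × 1.805 = 30.866px
Step 6: 17.1 × 1.805⁶ = 591.370px
Difference: 591.370 − 30.866 = 560.504px

560.5px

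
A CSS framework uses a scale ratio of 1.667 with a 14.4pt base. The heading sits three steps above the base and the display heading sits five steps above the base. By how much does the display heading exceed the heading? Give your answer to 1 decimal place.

118.7pt

Step 3: 14.4 × 1.667³ = 66.707pt
Step 5: 14.4 × 1.667⁵ = 185.370pt
Difference: 185.370 − 66.707 = 118.663pt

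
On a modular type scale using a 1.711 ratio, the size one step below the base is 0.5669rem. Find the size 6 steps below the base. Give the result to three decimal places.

0.039rem

0.5669 ÷ 1.711⁵ = 0.5669 ÷ 14.66392 ≈ 0.039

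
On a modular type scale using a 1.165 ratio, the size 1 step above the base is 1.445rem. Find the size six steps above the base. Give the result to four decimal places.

1.445 × 1.165⁵ = 1.445 × 2.14600 ≈ 3.1010

3.1010rem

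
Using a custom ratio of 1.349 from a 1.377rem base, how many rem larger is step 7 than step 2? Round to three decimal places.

8.689rem

Step 2: 1.377 × 1.349² = 2.50587rem
Step 7: 1.377 × 1.349⁷ = 11.19483rem
Difference: 11.19483 − 2.50587 = 8.68896rem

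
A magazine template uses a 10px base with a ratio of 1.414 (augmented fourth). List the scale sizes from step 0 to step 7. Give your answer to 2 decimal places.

Step 0: 10px
Step 1: 10.0 × 1.414 = 14.14
Step 2: 10.0 × 1.414² = 19.99
Step 3: 10.0 × 1.414³ = 28.27
Step 4: 10.0 × 1.414⁴ = 39.98
Step 5: 10.0 × 1.414⁵ = 56.53
Step 6: 10.0 × 1.414⁶ = 79.93
Step 7: 10.0 × 1.414⁷ = 113.02

10.00px, 14.14px, 19.99px, 28.27px, 39.98px, 56.53px, 79.93px, 113.02px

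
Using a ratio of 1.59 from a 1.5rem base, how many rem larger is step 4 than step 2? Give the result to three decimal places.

Step 2: 1.5 × 1.59² = 3.79215rem
Step 4: 1.5 × 1.59⁴ = 9.58693rem
Difference: 9.58693 − 3.79215 = 5.79478rem

5.795rem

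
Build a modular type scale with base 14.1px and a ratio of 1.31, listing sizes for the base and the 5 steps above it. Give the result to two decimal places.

14.10px, 18.47px, 24.20px, 31.70px, 41.52px, 54.40px

Step 0: 14.1px
Step 1: 14.1 × 1.31 = 18.47
Step 2: 14.1 × 1.31² = 24.20
Step 3: 14.1 × 1.31³ = 31.70
Step 4: 14.1 × 1.31⁴ = 41.52
Step 5: 14.1 × 1.31⁵ = 54.40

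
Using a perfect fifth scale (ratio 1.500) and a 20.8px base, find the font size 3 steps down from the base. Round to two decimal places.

20.8 ÷ 1.500³ = 20.8 ÷ 3.37500 ≈ 6.16

6.16px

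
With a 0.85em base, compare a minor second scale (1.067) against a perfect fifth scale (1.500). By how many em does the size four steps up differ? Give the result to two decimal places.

Minor second: 0.85 × 1.067⁴ = 1.1017em
Perfect fifth: 0.85 × 1.500⁴ = 4.3031em
Difference: 4.3031 − 1.1017 = 3.2014em

3.20em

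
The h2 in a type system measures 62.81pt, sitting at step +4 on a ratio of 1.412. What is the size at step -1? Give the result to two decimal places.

Moving from step +4 to step -1 is 5 steps down, so divide by r⁵.
62.81 ÷ 1.412⁵ = 62.81 ÷ 5.61272 ≈ 11.191

11.19pt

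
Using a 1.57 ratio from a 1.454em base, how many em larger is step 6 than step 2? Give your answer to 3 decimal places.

18.191em

Step 2: 1.454 × 1.57² = 3.58396em
Step 6: 1.454 × 1.57⁶ = 21.77521em
Difference: 21.77521 − 3.58396 = 18.19125em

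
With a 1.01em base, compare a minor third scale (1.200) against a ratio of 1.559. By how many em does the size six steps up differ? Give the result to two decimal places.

11.49em

Minor third: 1.01 × 1.200⁶ = 3.0158em
At 1.559: 1.01 × 1.559⁶ = 14.5010em
Difference: 14.5010 − 3.0158 = 11.4852em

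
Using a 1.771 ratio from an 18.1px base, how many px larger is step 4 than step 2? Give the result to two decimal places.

Step 2: 18.1 × 1.771² = 56.7696px
Step 4: 18.1 × 1.771⁴ = 178.0544px
Difference: 178.0544 − 56.7696 = 121.2848px

121.28px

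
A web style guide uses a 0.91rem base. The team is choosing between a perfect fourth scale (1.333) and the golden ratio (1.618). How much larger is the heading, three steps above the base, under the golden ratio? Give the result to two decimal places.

1.70rem

Perfect fourth: 0.91 × 1.333³ = 2.1554rem
Golden ratio: 0.91 × 1.618³ = 3.8546rem
Difference: 3.8546 − 2.1554 = 1.6992rem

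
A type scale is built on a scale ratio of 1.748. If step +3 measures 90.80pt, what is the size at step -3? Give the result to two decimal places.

3.18pt

90.80 ÷ 1.748⁶ = 90.80 ÷ 28.52651 ≈ 3.183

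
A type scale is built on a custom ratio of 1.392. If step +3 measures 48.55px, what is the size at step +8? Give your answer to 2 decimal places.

253.74px

Moving from step +3 to step +8 is 5 steps up, so multiply by r⁵.
48.55 × 1.392⁵ = 48.55 × 5.22632 ≈ 253.738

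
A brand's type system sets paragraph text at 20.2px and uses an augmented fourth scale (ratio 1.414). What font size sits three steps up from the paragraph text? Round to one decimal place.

20.2 × 1.414³ = 20.2 × 2.82715 ≈ 57.11

57.1px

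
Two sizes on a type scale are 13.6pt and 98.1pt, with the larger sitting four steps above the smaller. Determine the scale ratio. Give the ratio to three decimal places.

The ratio satisfies 13.6 × r⁴ = 98.1, so r = (98.1 / 13.6)^(1/4).
r = 7.2132^(1/4) ≈ 1.6388

1.639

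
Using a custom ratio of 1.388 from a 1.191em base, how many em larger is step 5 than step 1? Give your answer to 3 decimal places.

4.483em

Step 1: 1.191 × 1.388 = 1.65311em
Step 5: 1.191 × 1.388⁵ = 6.13563em
Difference: 6.13563 − 1.65311 = 4.48252em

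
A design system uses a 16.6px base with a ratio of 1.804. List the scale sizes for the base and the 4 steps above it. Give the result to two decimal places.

Step 0: 16.6px
Step 1: 16.6 × 1.804 = 29.95
Step 2: 16.6 × 1.804² = 54.02
Step 3: 16.6 × 1.804³ = 97.46
Step 4: 16.6 × 1.804⁴ = 175.81

16.60px, 29.95px, 54.02px, 97.46px, 175.81px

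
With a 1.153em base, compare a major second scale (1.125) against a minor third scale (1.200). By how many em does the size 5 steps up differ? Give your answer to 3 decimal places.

0.791em

Major second: 1.153 × 1.125⁵ = 2.07774em
Minor third: 1.153 × 1.200⁵ = 2.86903em
Difference: 2.86903 − 2.07774 = 0.79129em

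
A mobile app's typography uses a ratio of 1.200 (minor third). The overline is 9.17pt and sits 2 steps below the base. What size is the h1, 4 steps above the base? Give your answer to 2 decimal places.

27.38pt

The gap is 4 − (-2) = 6 steps, so the factor is 1.200^6.
9.17 × 1.200⁶ = 9.17 × 2.98598 ≈ 27.381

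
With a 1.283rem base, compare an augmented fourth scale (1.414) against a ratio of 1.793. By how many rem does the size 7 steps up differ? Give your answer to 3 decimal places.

Augmented fourth: 1.283 × 1.414⁷ = 14.50015rem
At 1.793: 1.283 × 1.793⁷ = 76.43437rem
Difference: 76.43437 − 14.50015 = 61.93422rem

61.934rem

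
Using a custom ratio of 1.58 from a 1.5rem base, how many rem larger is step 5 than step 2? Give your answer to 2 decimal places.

11.03rem

Step 2: 1.5 × 1.58² = 3.7446rem
Step 5: 1.5 × 1.58⁵ = 14.7699rem
Difference: 14.7699 − 3.7446 = 11.0253rem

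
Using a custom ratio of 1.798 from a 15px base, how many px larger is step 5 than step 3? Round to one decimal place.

194.7px

Step 3: 15.0 × 1.798³ = 87.189px
Step 5: 15.0 × 1.798⁵ = 281.864px
Difference: 281.864 − 87.189 = 194.675px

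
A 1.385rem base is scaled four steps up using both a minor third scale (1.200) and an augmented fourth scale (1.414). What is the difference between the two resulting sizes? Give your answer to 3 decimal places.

Minor third: 1.385 × 1.200⁴ = 2.87194rem
Augmented fourth: 1.385 × 1.414⁴ = 5.53665rem
Difference: 5.53665 − 2.87194 = 2.66471rem

2.665rem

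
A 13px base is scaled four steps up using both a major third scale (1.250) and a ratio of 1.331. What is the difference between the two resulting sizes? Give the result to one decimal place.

Major third: 13.0 × 1.250⁴ = 31.738px
At 1.331: 13.0 × 1.331⁴ = 40.800px
Difference: 40.800 − 31.738 = 9.062px

9.1px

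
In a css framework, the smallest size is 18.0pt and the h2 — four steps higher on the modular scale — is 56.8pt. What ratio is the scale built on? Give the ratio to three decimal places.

1.333

r⁴ = 56.8 / 18.0, so r = (56.8/18.0)^(1/4).
r = 3.1556^(1/4) ≈ 1.3328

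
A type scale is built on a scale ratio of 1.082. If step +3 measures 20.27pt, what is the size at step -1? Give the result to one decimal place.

14.8pt

20.27 ÷ 1.082⁴ = 20.27 ÷ 1.37059 ≈ 14.789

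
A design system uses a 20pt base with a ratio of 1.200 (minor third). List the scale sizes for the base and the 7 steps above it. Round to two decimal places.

20.00pt, 24.00pt, 28.80pt, 34.56pt, 41.47pt, 49.77pt, 59.72pt, 71.66pt

Step 0: 20pt
Step 1: 20.0 × 1.200 = 24.00
Step 2: 20.0 × 1.200² = 28.80
Step 3: 20.0 × 1.200³ = 34.56
Step 4: 20.0 × 1.200⁴ = 41.47
Step 5: 20.0 × 1.200⁵ = 49.77
Step 6: 20.0 × 1.200⁶ = 59.72
Step 7: 20.0 × 1.200⁷ = 71.66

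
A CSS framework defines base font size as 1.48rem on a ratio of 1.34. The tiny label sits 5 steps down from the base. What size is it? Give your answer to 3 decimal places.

0.343rem

1.48 ÷ 1.34⁵ = 1.48 ÷ 4.32040 ≈ 0.343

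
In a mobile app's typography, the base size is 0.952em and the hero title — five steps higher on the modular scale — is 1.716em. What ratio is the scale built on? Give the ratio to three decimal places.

The ratio satisfies 0.952 × r⁵ = 1.716, so r = (1.716 / 0.952)^(1/5).
r = 1.8025^(1/5) ≈ 1.1251

1.125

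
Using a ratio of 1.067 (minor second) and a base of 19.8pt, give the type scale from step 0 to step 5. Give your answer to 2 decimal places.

Step 0: 19.8pt
Step 1: 19.8 × 1.067 = 21.13
Step 2: 19.8 × 1.067² = 22.54
Step 3: 19.8 × 1.067³ = 24.05
Step 4: 19.8 × 1.067⁴ = 25.66
Step 5: 19.8 × 1.067⁵ = 27.38

19.80pt, 21.13pt, 22.54pt, 24.05pt, 25.66pt, 27.38pt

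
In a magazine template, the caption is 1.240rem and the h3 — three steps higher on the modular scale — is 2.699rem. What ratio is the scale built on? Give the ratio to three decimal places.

The ratio satisfies 1.240 × r³ = 2.699, so r = (2.699 / 1.240)^(1/3).
r = 2.1766^(1/3) ≈ 1.2960

1.296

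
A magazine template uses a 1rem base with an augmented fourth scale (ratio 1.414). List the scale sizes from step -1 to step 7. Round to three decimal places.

Step -1: 1.0 ÷ 1.414 = 0.707
Step 0: 1rem
Step 1: 1.0 × 1.414 = 1.414
Step 2: 1.0 × 1.414² = 1.999
Step 3: 1.0 × 1.414³ = 2.827
Step 4: 1.0 × 1.414⁴ = 3.998
Step 5: 1.0 × 1.414⁵ = 5.653
Step 6: 1.0 × 1.414⁶ = 7.993
Step 7: 1.0 × 1.414⁷ = 11.302

0.707rem, 1.000rem, 1.414rem, 1.999rem, 2.827rem, 3.998rem, 5.653rem, 7.993rem, 11.302rem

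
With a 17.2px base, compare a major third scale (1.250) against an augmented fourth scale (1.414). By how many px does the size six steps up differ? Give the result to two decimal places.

Major third: 17.2 × 1.250⁶ = 65.6128px
Augmented fourth: 17.2 × 1.414⁶ = 137.4754px
Difference: 137.4754 − 65.6128 = 71.8626px

71.86px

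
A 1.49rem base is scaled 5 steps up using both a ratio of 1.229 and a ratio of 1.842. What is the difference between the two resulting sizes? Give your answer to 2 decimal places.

At 1.229: 1.49 × 1.229⁵ = 4.1778rem
At 1.842: 1.49 × 1.842⁵ = 31.5962rem
Difference: 31.5962 − 4.1778 = 27.4184rem

27.42rem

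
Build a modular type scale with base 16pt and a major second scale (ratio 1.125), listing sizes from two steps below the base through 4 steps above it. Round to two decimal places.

12.64pt, 14.22pt, 16.00pt, 18.00pt, 20.25pt, 22.78pt, 25.63pt

Step -2: 16.0 ÷ 1.125² = 12.64
Step -1: 16.0 ÷ 1.125 = 14.22
Step 0: 16pt
Step 1: 16.0 × 1.125 = 18.00
Step 2: 16.0 × 1.125² = 20.25
Step 3: 16.0 × 1.125³ = 22.78
Step 4: 16.0 × 1.125⁴ = 25.63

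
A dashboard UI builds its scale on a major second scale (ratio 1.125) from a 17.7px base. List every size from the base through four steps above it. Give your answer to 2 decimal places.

Step 0: 17.7px
Step 1: 17.7 × 1.125 = 19.91
Step 2: 17.7 × 1.125² = 22.40
Step 3: 17.7 × 1.125³ = 25.20
Step 4: 17.7 × 1.125⁴ = 28.35

17.70px, 19.91px, 22.40px, 25.20px, 28.35px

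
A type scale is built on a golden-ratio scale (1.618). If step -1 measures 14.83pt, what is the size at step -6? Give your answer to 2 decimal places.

1.34pt

Moving from step -1 to step -6 is 5 steps down, so divide by r⁵.
14.83 ÷ 1.618⁵ = 14.83 ÷ 11.08901 ≈ 1.337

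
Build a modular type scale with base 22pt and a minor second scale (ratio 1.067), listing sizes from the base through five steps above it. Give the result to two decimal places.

Step 0: 22pt
Step 1: 22.0 × 1.067 = 23.47
Step 2: 22.0 × 1.067² = 25.05
Step 3: 22.0 × 1.067³ = 26.72
Step 4: 22.0 × 1.067⁴ = 28.52
Step 5: 22.0 × 1.067⁵ = 30.43

22.00pt, 23.47pt, 25.05pt, 26.72pt, 28.52pt, 30.43pt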